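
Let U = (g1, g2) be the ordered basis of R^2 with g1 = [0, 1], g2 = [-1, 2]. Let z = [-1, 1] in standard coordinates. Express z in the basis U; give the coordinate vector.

[-1, 1]

We seek scalars with c_1 g1 + c_2 g2 = z; equivalently solve M c = z where the columns of M are g1, g2.
System: 0c_1 - c_2 = -1, c_1 + 2c_2 = 1; solving gives c_1 = -1, c_2 = 1.
Check: -g1 + g2 = [-1, 1].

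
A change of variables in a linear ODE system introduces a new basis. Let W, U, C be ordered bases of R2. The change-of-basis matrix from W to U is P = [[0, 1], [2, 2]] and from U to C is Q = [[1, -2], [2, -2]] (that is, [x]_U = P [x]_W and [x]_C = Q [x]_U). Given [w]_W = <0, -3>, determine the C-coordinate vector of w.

First [w]_U = P [w]_W = <-3, -6>.
Then [w]_C = Q [w]_U = <9, 6>.

<9, 6>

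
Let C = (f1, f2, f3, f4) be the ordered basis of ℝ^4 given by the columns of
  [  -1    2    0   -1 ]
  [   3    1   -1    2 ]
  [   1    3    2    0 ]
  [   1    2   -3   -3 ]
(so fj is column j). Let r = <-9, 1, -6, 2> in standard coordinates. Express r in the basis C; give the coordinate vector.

We seek scalars with c_1 f1 + ... + c_4 f4 = r; equivalently solve M c = r where the columns of M are f1, ..., f4.
Gaussian elimination on [M | r] yields c = (4, -4, 1, -3).
Check: 4f1 - 4f2 + f3 - 3f4 = <-9, 1, -6, 2>.

<4, -4, 1, -3>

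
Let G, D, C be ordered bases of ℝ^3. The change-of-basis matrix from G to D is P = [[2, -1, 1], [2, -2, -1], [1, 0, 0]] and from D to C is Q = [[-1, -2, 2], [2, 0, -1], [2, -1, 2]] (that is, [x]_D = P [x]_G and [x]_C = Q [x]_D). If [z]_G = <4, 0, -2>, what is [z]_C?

<-18, 8, 10>

First [z]_D = P [z]_G = <6, 10, 4>.
Then [z]_C = Q [z]_D = <-18, 8, 10>.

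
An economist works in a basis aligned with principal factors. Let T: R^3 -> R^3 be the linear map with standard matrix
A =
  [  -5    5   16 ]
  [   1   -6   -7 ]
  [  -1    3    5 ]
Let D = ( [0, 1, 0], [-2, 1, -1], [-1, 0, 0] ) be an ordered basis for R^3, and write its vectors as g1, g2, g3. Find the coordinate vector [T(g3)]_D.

Compute T(g3) = A g3 = [5, -1, 1] in standard coordinates.
Then write this in D-coordinates: solve for y in y_1 g1 + ... + y_3 g3 = [5, -1, 1].
This gives y = [0, -1, -3], which is column 3 of [T]_D.

[0, -1, -3]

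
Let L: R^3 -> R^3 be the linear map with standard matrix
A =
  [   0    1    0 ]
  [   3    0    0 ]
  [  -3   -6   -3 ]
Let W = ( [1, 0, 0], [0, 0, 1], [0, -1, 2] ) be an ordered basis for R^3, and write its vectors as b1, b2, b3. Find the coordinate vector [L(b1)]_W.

Compute L(b1) = A b1 = [0, 3, -3] in standard coordinates.
Then write this in W-coordinates: solve for y in y_1 b1 + ... + y_3 b3 = [0, 3, -3].
This gives y = [0, 3, -3], which is column 1 of [L]_W.

[0, 3, -3]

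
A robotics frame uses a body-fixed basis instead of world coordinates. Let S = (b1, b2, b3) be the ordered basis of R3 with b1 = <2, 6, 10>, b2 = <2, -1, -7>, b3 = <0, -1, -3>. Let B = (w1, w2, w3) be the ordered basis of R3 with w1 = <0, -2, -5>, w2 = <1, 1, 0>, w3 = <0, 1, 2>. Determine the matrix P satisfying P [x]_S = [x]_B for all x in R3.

[[-2, 1, 1], [2, 2, 0], [0, -1, 1]]

Take x = bj: its S-coordinates are the j-th standard unit vector, so P e_j — column j of P — equals [bj]_B.
b1 = -2w1 + 2w2 + 0·w3, giving column 1 = <-2, 2, 0>; repeating for each j gives P = [[-2, 1, 1], [2, 2, 0], [0, -1, 1]].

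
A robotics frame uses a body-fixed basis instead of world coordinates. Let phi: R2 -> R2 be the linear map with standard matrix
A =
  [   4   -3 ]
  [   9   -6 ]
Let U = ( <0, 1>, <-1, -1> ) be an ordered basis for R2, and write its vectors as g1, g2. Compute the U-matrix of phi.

With P the matrix whose columns are g1, g2, [phi]_U = P^(-1) A P.
Column by column: phi(g1) = A g1 = <-3, -6>; its U-coordinates <-3, 3> give column 1.
Continuing for each basis vector yields [phi]_U = [[-3, -2], [3, 1]].

[[-3, -2], [3, 1]]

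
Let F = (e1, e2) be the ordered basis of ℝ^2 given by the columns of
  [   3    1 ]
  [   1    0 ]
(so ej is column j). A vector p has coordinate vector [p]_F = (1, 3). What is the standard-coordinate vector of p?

(6, 1)

The coordinates say p = e1 + 3e2; adding the scaled basis vectors gives (6, 1).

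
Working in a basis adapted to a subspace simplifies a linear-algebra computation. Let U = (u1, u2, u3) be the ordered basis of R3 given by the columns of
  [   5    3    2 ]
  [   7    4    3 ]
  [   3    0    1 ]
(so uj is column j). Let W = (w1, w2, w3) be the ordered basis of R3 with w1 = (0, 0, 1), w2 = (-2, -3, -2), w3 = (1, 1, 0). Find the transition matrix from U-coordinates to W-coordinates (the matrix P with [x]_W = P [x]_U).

[[-1, -2, -1], [-2, -1, -1], [1, 1, 0]]

Take x = uj: its U-coordinates are the j-th standard unit vector, so P e_j — column j of P — equals [uj]_W.
u1 = -w1 - 2w2 + w3, giving column 1 = (-1, -2, 1); repeating for each j gives P = [[-1, -2, -1], [-2, -1, -1], [1, 1, 0]].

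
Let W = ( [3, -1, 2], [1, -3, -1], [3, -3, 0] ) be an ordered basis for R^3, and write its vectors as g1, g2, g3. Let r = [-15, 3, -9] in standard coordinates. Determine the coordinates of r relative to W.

[-3, 3, -3]

[r]_W is the unique c with M c = r, where M has columns g1, ..., g3.
Gaussian elimination on [M | r] yields c = (-3, 3, -3).
Check: -3g1 + 3g2 - 3g3 = [-15, 3, -9].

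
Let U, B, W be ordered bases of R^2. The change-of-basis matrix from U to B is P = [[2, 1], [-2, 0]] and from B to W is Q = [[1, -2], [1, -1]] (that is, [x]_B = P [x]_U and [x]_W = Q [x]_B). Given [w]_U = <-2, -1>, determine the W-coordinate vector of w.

Composing the changes, [w]_W = Q P [w]_U.
Q P = [[6, 1], [4, 1]]; applying this to <-2, -1> gives <-13, -9>.

<-13, -9>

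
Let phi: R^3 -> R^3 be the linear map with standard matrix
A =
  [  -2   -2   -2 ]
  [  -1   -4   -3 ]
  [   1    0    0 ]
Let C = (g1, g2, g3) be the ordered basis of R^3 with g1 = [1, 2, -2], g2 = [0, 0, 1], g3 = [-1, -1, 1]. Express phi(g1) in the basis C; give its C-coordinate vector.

[-1, -2, 1]

Column 1 of [phi]_C is the C-coordinate vector of phi(g1).
In standard coordinates phi(g1) = A g1 = [-2, -3, 1].
Converting to C: [-2, -3, 1] = -g1 - 2g2 + g3, so the coordinate vector is [-1, -2, 1].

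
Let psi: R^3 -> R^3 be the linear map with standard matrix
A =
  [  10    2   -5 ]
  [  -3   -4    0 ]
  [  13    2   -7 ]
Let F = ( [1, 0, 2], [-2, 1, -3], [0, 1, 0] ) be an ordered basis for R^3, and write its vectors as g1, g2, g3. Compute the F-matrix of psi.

[[-2, 3, -2], [-1, 3, -2], [-2, -1, -2]]

Let P have columns g1, ..., g3. Then [psi]_F = P^(-1) A P.
Here det P = -1, so P^(-1) is integer; computing A P first and then P^(-1)(A P) gives [[-2, 3, -2], [-1, 3, -2], [-2, -1, -2]].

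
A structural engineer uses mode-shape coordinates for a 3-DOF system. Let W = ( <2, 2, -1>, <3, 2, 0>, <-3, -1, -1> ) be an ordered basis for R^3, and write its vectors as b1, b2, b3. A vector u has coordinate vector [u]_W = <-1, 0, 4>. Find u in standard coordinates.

The coordinates say u = -b1 + 0·b2 + 4b3; adding the scaled basis vectors gives <-14, -6, -3>.

<-14, -6, -3>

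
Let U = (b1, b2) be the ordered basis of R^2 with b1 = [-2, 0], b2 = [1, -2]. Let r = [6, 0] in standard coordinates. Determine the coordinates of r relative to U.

[r]_U is the unique c with M c = r, where M has columns b1, b2.
System: -2c_1 + c_2 = 6, 0c_1 - 2c_2 = 0; solving gives c_1 = -3, c_2 = 0.
Check: -3b1 + 0·b2 = [6, 0].

[-3, 0]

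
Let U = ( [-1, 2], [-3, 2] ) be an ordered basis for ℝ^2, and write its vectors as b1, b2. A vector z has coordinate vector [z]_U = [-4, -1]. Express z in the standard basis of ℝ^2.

[7, -10]

By definition z = -4b1 - b2.
Summing componentwise gives [7, -10].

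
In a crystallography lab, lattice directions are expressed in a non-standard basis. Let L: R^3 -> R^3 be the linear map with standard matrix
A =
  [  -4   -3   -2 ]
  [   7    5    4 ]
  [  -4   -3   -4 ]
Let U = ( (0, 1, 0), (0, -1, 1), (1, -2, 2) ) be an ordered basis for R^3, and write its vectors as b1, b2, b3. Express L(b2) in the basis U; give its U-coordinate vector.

Compute L(b2) = A b2 = (1, -1, -1) in standard coordinates.
Then write this in U-coordinates: solve for y in y_1 b1 + ... + y_3 b3 = (1, -1, -1).
This gives y = (-2, -3, 1), which is column 2 of [L]_U.

(-2, -3, 1)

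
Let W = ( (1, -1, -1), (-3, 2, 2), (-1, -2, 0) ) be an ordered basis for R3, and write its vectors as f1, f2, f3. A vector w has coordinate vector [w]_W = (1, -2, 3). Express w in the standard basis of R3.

By definition w = f1 - 2f2 + 3f3.
Summing componentwise gives (4, -11, -5).

(4, -11, -5)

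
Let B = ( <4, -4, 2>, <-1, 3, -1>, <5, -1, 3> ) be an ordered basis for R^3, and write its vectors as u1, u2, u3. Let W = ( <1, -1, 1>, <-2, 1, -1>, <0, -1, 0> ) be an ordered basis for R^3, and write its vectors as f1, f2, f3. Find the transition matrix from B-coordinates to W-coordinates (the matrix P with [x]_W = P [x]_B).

[[0, -1, 1], [-2, 0, -2], [2, -2, -2]]

Let M have columns uj and N have columns fj. Then for every x, N [x]_W = x = M [x]_B, so P = N^(-1) M.
Since det N = 1, N^(-1) has integer entries; multiplying gives P = [[0, -1, 1], [-2, 0, -2], [2, -2, -2]].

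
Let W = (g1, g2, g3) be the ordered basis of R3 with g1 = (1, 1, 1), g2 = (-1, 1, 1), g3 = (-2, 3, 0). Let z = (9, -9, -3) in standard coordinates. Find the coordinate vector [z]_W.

[z]_W is the unique c with M c = z, where M has columns g1, ..., g3.
Gaussian elimination on [M | z] yields c = (1, -4, -2).
Check: g1 - 4g2 - 2g3 = (9, -9, -3).

(1, -4, -2)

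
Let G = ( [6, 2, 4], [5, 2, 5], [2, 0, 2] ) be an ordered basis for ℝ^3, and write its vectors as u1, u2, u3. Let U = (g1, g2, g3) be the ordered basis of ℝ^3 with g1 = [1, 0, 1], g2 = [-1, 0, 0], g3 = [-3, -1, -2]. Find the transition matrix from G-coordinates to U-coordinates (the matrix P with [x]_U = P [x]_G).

Let M have columns uj and N have columns gj. Then for every x, N [x]_U = x = M [x]_G, so P = N^(-1) M.
Since det N = 1, N^(-1) has integer entries; multiplying gives P = [[0, 1, 2], [0, 2, 0], [-2, -2, 0]].

[[0, 1, 2], [0, 2, 0], [-2, -2, 0]]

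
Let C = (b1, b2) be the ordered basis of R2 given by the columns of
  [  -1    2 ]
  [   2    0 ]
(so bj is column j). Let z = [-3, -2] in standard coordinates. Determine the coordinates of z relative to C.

[-1, -2]

[z]_C is the unique c with M c = z, where M has columns b1, b2.
System: -c_1 + 2c_2 = -3, 2c_1 + 0c_2 = -2; solving gives c_1 = -1, c_2 = -2.
Check: -b1 - 2b2 = [-3, -2].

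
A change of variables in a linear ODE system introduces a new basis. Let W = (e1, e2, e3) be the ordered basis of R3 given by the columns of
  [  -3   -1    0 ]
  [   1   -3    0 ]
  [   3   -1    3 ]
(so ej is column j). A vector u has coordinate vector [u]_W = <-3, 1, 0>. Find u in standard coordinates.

<8, -6, -10>

The coordinates say u = -3e1 + e2 + 0·e3; adding the scaled basis vectors gives <8, -6, -10>.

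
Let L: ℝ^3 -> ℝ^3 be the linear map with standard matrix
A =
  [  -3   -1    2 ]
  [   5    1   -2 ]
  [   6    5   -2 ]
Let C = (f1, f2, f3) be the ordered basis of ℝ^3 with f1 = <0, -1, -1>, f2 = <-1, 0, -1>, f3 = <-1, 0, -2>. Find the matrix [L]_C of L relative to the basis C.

The j-th column of [L]_C is [L(fj)]_C.
L(f1) = A f1 = <-1, 1, -3> = -f1 - 2f2 + 3f3, so column 1 is <-1, -2, 3>.
Repeating for f2, f3 and assembling the columns gives [[-1, 3, 1], [-2, -3, 1], [3, 2, 0]].

[[-1, 3, 1], [-2, -3, 1], [3, 2, 0]]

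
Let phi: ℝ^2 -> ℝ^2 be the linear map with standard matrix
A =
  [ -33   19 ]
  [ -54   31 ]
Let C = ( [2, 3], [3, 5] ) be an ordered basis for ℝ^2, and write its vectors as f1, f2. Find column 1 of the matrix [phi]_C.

[0, -3]

Compute phi(f1) = A f1 = [-9, -15] in standard coordinates.
Then write this in C-coordinates: solve for y in y_1 f1 + y_2 f2 = [-9, -15].
This gives y = [0, -3], which is column 1 of [phi]_C.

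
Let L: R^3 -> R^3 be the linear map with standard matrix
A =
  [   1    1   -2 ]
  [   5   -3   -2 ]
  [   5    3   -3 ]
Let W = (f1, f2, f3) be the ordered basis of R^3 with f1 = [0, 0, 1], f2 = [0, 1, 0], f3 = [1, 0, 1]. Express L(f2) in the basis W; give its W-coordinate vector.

Column 2 of [L]_W is the W-coordinate vector of L(f2).
In standard coordinates L(f2) = A f2 = [1, -3, 3].
Converting to W: [1, -3, 3] = 2f1 - 3f2 + f3, so the coordinate vector is [2, -3, 1].

[2, -3, 1]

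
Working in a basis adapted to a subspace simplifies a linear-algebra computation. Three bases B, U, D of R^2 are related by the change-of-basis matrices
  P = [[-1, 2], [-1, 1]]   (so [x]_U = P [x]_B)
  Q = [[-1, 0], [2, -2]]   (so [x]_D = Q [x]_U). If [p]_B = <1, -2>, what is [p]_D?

First [p]_U = P [p]_B = <-5, -3>.
Then [p]_D = Q [p]_U = <5, -4>.

<5, -4>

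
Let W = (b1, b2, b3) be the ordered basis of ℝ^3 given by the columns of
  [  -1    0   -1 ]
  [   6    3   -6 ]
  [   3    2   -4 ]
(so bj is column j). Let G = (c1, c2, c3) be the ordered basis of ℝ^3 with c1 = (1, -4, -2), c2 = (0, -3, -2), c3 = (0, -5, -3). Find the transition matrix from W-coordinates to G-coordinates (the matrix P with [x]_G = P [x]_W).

Column j of P is [bj]_G, since P maps W-coordinates to G-coordinates.
Expressing b1 in G: b1 = -c1 + c2 - c3, so column 1 of P is (-1, 1, -1).
Doing the same for each bj gives P = [[-1, 0, -1], [1, -1, 0], [-1, 0, 2]].

[[-1, 0, -1], [1, -1, 0], [-1, 0, 2]]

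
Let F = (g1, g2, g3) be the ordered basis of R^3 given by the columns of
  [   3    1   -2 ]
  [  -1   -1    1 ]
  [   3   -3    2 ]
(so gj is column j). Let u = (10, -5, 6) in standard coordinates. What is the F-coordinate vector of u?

(4, 4, 3)

[u]_F is the unique c with M c = u, where M has columns g1, ..., g3.
Gaussian elimination on [M | u] yields c = (4, 4, 3).
Check: 4g1 + 4g2 + 3g3 = (10, -5, 6).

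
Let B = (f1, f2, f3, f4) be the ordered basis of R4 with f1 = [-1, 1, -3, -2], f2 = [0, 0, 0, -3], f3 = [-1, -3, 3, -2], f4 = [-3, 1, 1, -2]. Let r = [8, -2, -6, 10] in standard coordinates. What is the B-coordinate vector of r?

[1, -2, 0, -3]

Write r = c_1 f1 + ... + c_4 f4 and solve for the c_i.
Row-reducing the augmented matrix [M | r] gives c = (1, -2, 0, -3).
Check: f1 - 2f2 + 0·f3 - 3f4 = [8, -2, -6, 10].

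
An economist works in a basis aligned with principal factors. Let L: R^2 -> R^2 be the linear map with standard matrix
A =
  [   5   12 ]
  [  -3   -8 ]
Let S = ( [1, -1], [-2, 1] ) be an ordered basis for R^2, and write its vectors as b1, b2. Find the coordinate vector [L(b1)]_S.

[-3, 2]

Column 1 of [L]_S is the S-coordinate vector of L(b1).
In standard coordinates L(b1) = A b1 = [-7, 5].
Converting to S: [-7, 5] = -3b1 + 2b2, so the coordinate vector is [-3, 2].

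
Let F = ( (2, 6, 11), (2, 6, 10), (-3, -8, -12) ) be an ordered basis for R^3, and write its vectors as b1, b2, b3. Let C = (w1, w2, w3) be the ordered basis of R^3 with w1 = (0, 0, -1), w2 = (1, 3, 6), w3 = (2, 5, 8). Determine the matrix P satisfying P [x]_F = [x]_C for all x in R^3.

Column j of P is [bj]_C, since P maps F-coordinates to C-coordinates.
Expressing b1 in C: b1 = w1 + 2w2 + 0·w3, so column 1 of P is (1, 2, 0).
Doing the same for each bj gives P = [[1, 2, -2], [2, 2, -1], [0, 0, -1]].

[[1, 2, -2], [2, 2, -1], [0, 0, -1]]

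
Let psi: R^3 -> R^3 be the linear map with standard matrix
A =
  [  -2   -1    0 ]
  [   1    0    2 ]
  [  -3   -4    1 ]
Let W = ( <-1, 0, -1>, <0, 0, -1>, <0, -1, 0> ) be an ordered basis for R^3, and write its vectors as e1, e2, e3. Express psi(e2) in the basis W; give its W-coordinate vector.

Column 2 of [psi]_W is the W-coordinate vector of psi(e2).
In standard coordinates psi(e2) = A e2 = <0, -2, -1>.
Converting to W: <0, -2, -1> = 0·e1 + e2 + 2e3, so the coordinate vector is <0, 1, 2>.

<0, 1, 2>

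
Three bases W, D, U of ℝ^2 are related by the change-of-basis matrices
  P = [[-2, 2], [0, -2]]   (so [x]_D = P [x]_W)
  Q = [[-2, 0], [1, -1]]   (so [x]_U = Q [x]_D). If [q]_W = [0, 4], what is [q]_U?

Composing the changes, [q]_U = Q P [q]_W.
Q P = [[4, -4], [-2, 4]]; applying this to [0, 4] gives [-16, 16].

[-16, 16]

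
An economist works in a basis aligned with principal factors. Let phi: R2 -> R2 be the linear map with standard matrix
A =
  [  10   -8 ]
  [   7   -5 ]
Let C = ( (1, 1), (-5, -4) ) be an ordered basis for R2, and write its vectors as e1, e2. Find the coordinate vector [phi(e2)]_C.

Column 2 of [phi]_C is the C-coordinate vector of phi(e2).
In standard coordinates phi(e2) = A e2 = (-18, -15).
Converting to C: (-18, -15) = -3e1 + 3e2, so the coordinate vector is (-3, 3).

(-3, 3)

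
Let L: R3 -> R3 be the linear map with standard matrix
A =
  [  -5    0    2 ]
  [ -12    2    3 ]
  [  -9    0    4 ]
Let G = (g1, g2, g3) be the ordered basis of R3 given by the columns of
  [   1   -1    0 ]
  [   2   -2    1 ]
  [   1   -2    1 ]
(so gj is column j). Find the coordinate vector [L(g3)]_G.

(1, -1, 1)

Column 3 of [L]_G is the G-coordinate vector of L(g3).
In standard coordinates L(g3) = A g3 = (2, 5, 4).
Converting to G: (2, 5, 4) = g1 - g2 + g3, so the coordinate vector is (1, -1, 1).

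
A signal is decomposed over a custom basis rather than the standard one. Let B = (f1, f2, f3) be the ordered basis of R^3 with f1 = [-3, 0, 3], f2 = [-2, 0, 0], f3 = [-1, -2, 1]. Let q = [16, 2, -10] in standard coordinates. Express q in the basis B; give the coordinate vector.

[q]_B is the unique c with M c = q, where M has columns f1, ..., f3.
Solving this 3x3 system gives c = (-3, -3, -1).
Check: -3f1 - 3f2 - f3 = [16, 2, -10].

[-3, -3, -1]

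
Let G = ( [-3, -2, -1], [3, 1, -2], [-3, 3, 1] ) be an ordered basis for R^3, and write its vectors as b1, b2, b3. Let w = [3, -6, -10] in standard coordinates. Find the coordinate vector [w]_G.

[3, 3, -1]

[w]_G is the unique c with M c = w, where M has columns b1, ..., b3.
Solving this 3x3 system gives c = (3, 3, -1).
Check: 3b1 + 3b2 - b3 = [3, -6, -10].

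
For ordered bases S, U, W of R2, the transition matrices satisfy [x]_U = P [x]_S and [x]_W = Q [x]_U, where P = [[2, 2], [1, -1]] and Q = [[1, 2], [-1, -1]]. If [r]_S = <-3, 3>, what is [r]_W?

<-12, 6>

First [r]_U = P [r]_S = <0, -6>.
Then [r]_W = Q [r]_U = <-12, 6>.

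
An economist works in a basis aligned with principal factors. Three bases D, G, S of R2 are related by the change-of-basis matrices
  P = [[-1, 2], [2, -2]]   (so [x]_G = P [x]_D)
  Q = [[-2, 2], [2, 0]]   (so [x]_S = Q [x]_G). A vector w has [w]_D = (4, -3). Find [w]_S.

(48, -20)

Composing the changes, [w]_S = Q P [w]_D.
Q P = [[6, -8], [-2, 4]]; applying this to (4, -3) gives (48, -20).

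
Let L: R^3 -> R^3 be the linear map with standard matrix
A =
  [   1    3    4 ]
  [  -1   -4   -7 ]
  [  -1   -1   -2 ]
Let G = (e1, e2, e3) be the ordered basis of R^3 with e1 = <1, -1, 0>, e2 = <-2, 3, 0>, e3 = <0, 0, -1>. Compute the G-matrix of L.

[[0, 1, 2], [1, -3, 3], [0, 1, -2]]

With P the matrix whose columns are e1, ..., e3, [L]_G = P^(-1) A P.
Column by column: L(e1) = A e1 = <-2, 3, 0>; its G-coordinates <0, 1, 0> give column 1.
Continuing for each basis vector yields [L]_G = [[0, 1, 2], [1, -3, 3], [0, 1, -2]].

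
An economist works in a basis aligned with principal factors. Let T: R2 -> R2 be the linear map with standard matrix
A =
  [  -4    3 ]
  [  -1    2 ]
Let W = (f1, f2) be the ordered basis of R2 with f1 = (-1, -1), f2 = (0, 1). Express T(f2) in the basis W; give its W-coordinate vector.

Column 2 of [T]_W is the W-coordinate vector of T(f2).
In standard coordinates T(f2) = A f2 = (3, 2).
Converting to W: (3, 2) = -3f1 - f2, so the coordinate vector is (-3, -1).

(-3, -1)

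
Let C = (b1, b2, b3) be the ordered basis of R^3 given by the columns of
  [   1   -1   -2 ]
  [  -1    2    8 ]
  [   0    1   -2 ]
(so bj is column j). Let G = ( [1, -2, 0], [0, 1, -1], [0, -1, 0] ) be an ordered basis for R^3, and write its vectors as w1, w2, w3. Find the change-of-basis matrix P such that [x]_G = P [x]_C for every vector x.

[[1, -1, -2], [0, -1, 2], [-1, -1, -2]]

Let M have columns bj and N have columns wj. Then for every x, N [x]_G = x = M [x]_C, so P = N^(-1) M.
Since det N = -1, N^(-1) has integer entries; multiplying gives P = [[1, -1, -2], [0, -1, 2], [-1, -1, -2]].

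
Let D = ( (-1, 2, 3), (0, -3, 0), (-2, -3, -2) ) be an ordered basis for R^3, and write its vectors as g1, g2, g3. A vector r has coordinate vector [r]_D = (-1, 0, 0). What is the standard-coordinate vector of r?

The coordinates say r = -g1 + 0·g2 + 0·g3; adding the scaled basis vectors gives (1, -2, -3).

(1, -2, -3)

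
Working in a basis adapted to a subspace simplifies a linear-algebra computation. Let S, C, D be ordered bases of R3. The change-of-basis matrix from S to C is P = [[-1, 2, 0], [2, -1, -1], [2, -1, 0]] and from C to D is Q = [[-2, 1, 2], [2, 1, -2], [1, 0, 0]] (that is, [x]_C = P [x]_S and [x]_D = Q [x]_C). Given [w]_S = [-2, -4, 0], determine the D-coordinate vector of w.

[12, -12, -6]

First [w]_C = P [w]_S = [-6, 0, 0].
Then [w]_D = Q [w]_C = [12, -12, -6].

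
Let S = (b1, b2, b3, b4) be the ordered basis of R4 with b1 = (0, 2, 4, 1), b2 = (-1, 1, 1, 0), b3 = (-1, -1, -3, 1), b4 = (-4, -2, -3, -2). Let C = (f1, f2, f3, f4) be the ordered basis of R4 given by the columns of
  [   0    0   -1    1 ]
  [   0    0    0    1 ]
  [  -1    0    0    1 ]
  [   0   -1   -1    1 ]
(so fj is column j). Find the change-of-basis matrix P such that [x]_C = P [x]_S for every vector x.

[[-2, 0, 2, 1], [-1, -1, -2, -2], [2, 2, 0, 2], [2, 1, -1, -2]]

Let M have columns bj and N have columns fj. Then for every x, N [x]_C = x = M [x]_S, so P = N^(-1) M.
Since det N = -1, N^(-1) has integer entries; multiplying gives P = [[-2, 0, 2, 1], [-1, -1, -2, -2], [2, 2, 0, 2], [2, 1, -1, -2]].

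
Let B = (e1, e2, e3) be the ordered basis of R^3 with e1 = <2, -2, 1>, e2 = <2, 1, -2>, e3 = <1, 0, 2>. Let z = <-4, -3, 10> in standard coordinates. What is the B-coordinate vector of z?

<0, -3, 2>

[z]_B is the unique c with M c = z, where M has columns e1, ..., e3.
Row-reducing the augmented matrix [M | z] gives c = (0, -3, 2).
Check: 0·e1 - 3e2 + 2e3 = <-4, -3, 10>.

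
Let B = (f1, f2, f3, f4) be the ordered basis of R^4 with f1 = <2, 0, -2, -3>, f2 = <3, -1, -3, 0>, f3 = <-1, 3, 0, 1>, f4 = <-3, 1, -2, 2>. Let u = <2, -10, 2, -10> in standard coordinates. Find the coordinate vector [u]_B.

<2, -2, -4, 0>

We seek scalars with c_1 f1 + ... + c_4 f4 = u; equivalently solve M c = u where the columns of M are f1, ..., f4.
Row-reducing the augmented matrix [M | u] gives c = (2, -2, -4, 0).
Check: 2f1 - 2f2 - 4f3 + 0·f4 = <2, -10, 2, -10>.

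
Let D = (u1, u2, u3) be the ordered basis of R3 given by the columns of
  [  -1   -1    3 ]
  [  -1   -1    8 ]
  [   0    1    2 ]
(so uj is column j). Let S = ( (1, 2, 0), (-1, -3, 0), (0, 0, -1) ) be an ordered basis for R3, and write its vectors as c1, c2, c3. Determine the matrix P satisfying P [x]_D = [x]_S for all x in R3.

Take x = uj: its D-coordinates are the j-th standard unit vector, so P e_j — column j of P — equals [uj]_S.
u1 = -2c1 - c2 + 0·c3, giving column 1 = (-2, -1, 0); repeating for each j gives P = [[-2, -2, 1], [-1, -1, -2], [0, -1, -2]].

[[-2, -2, 1], [-1, -1, -2], [0, -1, -2]]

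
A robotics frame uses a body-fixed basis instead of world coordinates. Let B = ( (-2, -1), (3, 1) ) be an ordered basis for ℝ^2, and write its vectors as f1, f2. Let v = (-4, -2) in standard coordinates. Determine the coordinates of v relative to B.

(2, 0)

We seek scalars with c_1 f1 + c_2 f2 = v; equivalently solve M c = v where the columns of M are f1, f2.
System: -2c_1 + 3c_2 = -4, -c_1 + c_2 = -2; solving gives c_1 = 2, c_2 = 0.
Check: 2f1 + 0·f2 = (-4, -2).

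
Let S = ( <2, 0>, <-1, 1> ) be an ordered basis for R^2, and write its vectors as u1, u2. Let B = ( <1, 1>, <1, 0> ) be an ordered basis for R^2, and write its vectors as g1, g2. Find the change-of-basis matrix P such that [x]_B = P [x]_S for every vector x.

Let M have columns uj and N have columns gj. Then for every x, N [x]_B = x = M [x]_S, so P = N^(-1) M.
Since det N = -1, N^(-1) has integer entries; multiplying gives P = [[0, 1], [2, -2]].

[[0, 1], [2, -2]]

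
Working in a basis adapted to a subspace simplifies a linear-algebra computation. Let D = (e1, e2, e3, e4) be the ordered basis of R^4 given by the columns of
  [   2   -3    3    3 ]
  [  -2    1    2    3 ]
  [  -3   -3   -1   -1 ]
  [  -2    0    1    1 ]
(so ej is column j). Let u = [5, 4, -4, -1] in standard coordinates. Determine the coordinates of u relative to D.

[1, 0, -3, 4]

[u]_D is the unique c with M c = u, where M has columns e1, ..., e4.
Gaussian elimination on [M | u] yields c = (1, 0, -3, 4).
Check: e1 + 0·e2 - 3e3 + 4e4 = [5, 4, -4, -1].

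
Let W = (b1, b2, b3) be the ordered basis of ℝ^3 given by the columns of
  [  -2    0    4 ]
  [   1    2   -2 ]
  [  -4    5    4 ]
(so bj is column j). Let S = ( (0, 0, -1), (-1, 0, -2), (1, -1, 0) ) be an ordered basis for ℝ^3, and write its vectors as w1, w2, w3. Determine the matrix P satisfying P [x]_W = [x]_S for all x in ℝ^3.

Column j of P is [bj]_S, since P maps W-coordinates to S-coordinates.
Expressing b1 in S: b1 = 2w1 + w2 - w3, so column 1 of P is (2, 1, -1).
Doing the same for each bj gives P = [[2, -1, 0], [1, -2, -2], [-1, -2, 2]].

[[2, -1, 0], [1, -2, -2], [-1, -2, 2]]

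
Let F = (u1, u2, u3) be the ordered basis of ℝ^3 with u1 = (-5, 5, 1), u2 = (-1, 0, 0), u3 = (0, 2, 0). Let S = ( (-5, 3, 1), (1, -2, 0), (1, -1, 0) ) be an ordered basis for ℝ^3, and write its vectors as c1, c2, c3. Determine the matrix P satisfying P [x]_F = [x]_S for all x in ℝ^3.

[[1, 0, 0], [-2, 1, -2], [2, -2, 2]]

Let M have columns uj and N have columns cj. Then for every x, N [x]_S = x = M [x]_F, so P = N^(-1) M.
Since det N = 1, N^(-1) has integer entries; multiplying gives P = [[1, 0, 0], [-2, 1, -2], [2, -2, 2]].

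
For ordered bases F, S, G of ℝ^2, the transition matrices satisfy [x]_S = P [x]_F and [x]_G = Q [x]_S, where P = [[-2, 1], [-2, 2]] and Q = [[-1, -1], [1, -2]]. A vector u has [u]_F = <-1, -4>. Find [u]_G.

Apply P to get S-coordinates <-2, -6>, then Q to get G-coordinates.
The result is [u]_G = <8, 10>.

<8, 10>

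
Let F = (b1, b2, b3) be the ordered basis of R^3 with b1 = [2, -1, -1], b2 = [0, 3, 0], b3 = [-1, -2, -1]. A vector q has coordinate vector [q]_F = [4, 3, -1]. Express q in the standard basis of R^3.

The coordinates say q = 4b1 + 3b2 - b3; adding the scaled basis vectors gives [9, 7, -3].

[9, 7, -3]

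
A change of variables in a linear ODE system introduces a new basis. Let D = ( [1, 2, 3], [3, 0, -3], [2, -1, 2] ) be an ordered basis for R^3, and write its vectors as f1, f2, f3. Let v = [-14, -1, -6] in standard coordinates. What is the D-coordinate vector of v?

[-2, -2, -3]

We seek scalars with c_1 f1 + ... + c_3 f3 = v; equivalently solve M c = v where the columns of M are f1, ..., f3.
Row-reducing the augmented matrix [M | v] gives c = (-2, -2, -3).
Check: -2f1 - 2f2 - 3f3 = [-14, -1, -6].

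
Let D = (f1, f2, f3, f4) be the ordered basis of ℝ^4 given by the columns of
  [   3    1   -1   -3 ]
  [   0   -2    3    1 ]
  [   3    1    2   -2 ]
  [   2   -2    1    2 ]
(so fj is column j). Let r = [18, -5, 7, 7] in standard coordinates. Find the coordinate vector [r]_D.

Write r = c_1 f1 + ... + c_4 f4 and solve for the c_i.
Row-reducing the augmented matrix [M | r] gives c = (4, -3, -3, -2).
Check: 4f1 - 3f2 - 3f3 - 2f4 = [18, -5, 7, 7].

[4, -3, -3, -2]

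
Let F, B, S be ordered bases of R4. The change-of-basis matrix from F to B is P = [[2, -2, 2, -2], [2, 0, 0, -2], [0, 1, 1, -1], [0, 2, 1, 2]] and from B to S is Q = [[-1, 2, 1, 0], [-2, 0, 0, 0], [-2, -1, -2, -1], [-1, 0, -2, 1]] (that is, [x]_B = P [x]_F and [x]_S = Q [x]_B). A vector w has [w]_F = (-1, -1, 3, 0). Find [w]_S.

(-8, -12, -15, -9)

Composing the changes, [w]_S = Q P [w]_F.
Q P = [[2, 3, -1, -3], [-4, 4, -4, 4], [-6, 0, -7, 6], [-2, 2, -3, 6]]; applying this to (-1, -1, 3, 0) gives (-8, -12, -15, -9).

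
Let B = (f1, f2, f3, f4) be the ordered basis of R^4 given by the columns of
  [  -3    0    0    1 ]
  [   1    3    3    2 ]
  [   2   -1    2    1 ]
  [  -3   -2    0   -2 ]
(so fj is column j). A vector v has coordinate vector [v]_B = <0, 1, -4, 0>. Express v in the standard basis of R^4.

<0, -9, -9, -2>

The coordinates say v = 0·f1 + f2 - 4f3 + 0·f4; adding the scaled basis vectors gives <0, -9, -9, -2>.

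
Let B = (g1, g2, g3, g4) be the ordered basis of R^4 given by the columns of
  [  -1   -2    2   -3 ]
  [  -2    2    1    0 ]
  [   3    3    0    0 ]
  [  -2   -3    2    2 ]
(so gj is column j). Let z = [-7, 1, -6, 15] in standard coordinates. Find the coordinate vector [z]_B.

[z]_B is the unique c with M c = z, where M has columns g1, ..., g4.
Gaussian elimination on [M | z] yields c = (-1, -1, 1, 4).
Check: -g1 - g2 + g3 + 4g4 = [-7, 1, -6, 15].

[-1, -1, 1, 4]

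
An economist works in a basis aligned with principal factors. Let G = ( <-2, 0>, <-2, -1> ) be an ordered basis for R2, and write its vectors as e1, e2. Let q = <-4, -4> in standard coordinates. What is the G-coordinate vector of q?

Write q = c_1 e1 + c_2 e2 and solve for the c_i.
System: -2c_1 - 2c_2 = -4, 0c_1 - c_2 = -4; solving gives c_1 = -2, c_2 = 4.
Check: -2e1 + 4e2 = <-4, -4>.

<-2, 4>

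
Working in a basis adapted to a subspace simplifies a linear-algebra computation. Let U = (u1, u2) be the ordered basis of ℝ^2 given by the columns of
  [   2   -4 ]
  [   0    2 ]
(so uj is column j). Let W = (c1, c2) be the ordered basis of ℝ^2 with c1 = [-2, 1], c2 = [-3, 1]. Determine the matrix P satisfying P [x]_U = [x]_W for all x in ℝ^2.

[[2, 2], [-2, 0]]

Let M have columns uj and N have columns cj. Then for every x, N [x]_W = x = M [x]_U, so P = N^(-1) M.
Since det N = 1, N^(-1) has integer entries; multiplying gives P = [[2, 2], [-2, 0]].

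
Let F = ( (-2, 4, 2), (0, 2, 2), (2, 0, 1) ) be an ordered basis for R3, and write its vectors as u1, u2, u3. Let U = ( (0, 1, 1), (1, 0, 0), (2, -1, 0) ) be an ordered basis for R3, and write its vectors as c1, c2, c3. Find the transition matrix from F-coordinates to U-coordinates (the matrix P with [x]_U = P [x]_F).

[[2, 2, 1], [2, 0, 0], [-2, 0, 1]]

Let M have columns uj and N have columns cj. Then for every x, N [x]_U = x = M [x]_F, so P = N^(-1) M.
Since det N = -1, N^(-1) has integer entries; multiplying gives P = [[2, 2, 1], [2, 0, 0], [-2, 0, 1]].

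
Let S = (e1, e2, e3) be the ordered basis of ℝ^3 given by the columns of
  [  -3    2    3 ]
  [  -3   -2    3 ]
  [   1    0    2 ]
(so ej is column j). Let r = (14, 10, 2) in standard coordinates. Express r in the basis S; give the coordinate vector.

(-2, 1, 2)

We seek scalars with c_1 e1 + ... + c_3 e3 = r; equivalently solve M c = r where the columns of M are e1, ..., e3.
Gaussian elimination on [M | r] yields c = (-2, 1, 2).
Check: -2e1 + e2 + 2e3 = (14, 10, 2).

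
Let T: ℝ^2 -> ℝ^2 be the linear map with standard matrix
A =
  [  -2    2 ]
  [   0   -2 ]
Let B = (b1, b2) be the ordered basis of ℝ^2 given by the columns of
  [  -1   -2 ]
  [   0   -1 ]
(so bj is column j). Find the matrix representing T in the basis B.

Let P have columns b1, b2. Then [T]_B = P^(-1) A P.
Here det P = 1, so P^(-1) is integer; computing A P first and then P^(-1)(A P) gives [[-2, 2], [0, -2]].

[[-2, 2], [0, -2]]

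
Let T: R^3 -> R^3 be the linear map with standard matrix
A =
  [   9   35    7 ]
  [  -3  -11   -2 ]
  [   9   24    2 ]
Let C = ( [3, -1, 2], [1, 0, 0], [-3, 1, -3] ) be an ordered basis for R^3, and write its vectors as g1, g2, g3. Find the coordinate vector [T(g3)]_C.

[-3, -1, 1]

Column 3 of [T]_C is the C-coordinate vector of T(g3).
In standard coordinates T(g3) = A g3 = [-13, 4, -9].
Converting to C: [-13, 4, -9] = -3g1 - g2 + g3, so the coordinate vector is [-3, -1, 1].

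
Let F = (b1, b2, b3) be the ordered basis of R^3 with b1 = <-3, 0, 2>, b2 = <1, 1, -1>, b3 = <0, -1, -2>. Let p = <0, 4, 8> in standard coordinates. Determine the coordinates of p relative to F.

We seek scalars with c_1 b1 + ... + c_3 b3 = p; equivalently solve M c = p where the columns of M are b1, ..., b3.
Row-reducing the augmented matrix [M | p] gives c = (0, 0, -4).
Check: 0·b1 + 0·b2 - 4b3 = <0, 4, 8>.

<0, 0, -4>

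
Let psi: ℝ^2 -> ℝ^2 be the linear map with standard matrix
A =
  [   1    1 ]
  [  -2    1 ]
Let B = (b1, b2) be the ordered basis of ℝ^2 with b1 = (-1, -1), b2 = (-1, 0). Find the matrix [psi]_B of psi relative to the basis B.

[[-1, -2], [3, 3]]

The j-th column of [psi]_B is [psi(bj)]_B.
psi(b1) = A b1 = (-2, 1) = -b1 + 3b2, so column 1 is (-1, 3).
Repeating for b2 and assembling the columns gives [[-1, -2], [3, 3]].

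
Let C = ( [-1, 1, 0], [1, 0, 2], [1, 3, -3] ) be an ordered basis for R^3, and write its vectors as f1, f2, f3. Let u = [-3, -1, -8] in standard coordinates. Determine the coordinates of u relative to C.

[-1, -4, 0]

We seek scalars with c_1 f1 + ... + c_3 f3 = u; equivalently solve M c = u where the columns of M are f1, ..., f3.
Gaussian elimination on [M | u] yields c = (-1, -4, 0).
Check: -f1 - 4f2 + 0·f3 = [-3, -1, -8].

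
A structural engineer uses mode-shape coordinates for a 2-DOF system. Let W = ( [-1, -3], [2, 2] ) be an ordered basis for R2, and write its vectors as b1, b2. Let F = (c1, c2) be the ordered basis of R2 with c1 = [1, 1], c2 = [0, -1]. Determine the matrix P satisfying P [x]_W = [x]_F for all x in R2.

[[-1, 2], [2, 0]]

Take x = bj: its W-coordinates are the j-th standard unit vector, so P e_j — column j of P — equals [bj]_F.
b1 = -c1 + 2c2, giving column 1 = [-1, 2]; repeating for each j gives P = [[-1, 2], [2, 0]].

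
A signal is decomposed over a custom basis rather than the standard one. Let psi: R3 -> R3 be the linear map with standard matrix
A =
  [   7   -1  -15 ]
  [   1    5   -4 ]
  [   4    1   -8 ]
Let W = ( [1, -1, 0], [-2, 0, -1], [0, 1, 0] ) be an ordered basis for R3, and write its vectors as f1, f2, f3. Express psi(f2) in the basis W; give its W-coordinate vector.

Column 2 of [psi]_W is the W-coordinate vector of psi(f2).
In standard coordinates psi(f2) = A f2 = [1, 2, 0].
Converting to W: [1, 2, 0] = f1 + 0·f2 + 3f3, so the coordinate vector is [1, 0, 3].

[1, 0, 3]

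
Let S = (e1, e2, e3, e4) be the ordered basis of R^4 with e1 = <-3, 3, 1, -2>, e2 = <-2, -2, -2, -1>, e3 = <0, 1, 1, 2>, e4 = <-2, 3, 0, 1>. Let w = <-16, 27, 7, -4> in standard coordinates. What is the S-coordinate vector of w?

[w]_S is the unique c with M c = w, where M has columns e1, ..., e4.
Gaussian elimination on [M | w] yields c = (4, -2, -1, 4).
Check: 4e1 - 2e2 - e3 + 4e4 = <-16, 27, 7, -4>.

<4, -2, -1, 4>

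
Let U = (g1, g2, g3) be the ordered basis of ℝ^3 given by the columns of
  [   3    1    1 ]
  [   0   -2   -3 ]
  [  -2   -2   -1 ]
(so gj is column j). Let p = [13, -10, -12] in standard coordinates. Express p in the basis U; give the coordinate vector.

We seek scalars with c_1 g1 + ... + c_3 g3 = p; equivalently solve M c = p where the columns of M are g1, ..., g3.
Solving this 3x3 system gives c = (3, 2, 2).
Check: 3g1 + 2g2 + 2g3 = [13, -10, -12].

[3, 2, 2]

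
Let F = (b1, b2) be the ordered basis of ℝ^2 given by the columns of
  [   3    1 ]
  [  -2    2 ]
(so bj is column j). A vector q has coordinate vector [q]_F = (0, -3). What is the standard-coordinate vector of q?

(-3, -6)

By definition q = 0·b1 - 3b2.
Summing componentwise gives (-3, -6).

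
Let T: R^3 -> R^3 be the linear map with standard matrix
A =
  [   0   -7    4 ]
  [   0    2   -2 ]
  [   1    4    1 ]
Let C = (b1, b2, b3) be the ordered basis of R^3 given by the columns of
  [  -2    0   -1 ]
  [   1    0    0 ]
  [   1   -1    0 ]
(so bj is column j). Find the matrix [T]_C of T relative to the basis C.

With P the matrix whose columns are b1, ..., b3, [T]_C = P^(-1) A P.
Column by column: T(b1) = A b1 = [-3, 0, 3]; its C-coordinates [0, -3, 3] give column 1.
Continuing for each basis vector yields [T]_C = [[0, 2, 0], [-3, 3, 1], [3, 0, 0]].

[[0, 2, 0], [-3, 3, 1], [3, 0, 0]]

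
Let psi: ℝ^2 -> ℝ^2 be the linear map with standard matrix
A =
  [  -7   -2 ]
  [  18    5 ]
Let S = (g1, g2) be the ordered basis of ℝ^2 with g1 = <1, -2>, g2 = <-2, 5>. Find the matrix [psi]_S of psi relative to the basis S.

With P the matrix whose columns are g1, g2, [psi]_S = P^(-1) A P.
Column by column: psi(g1) = A g1 = <-3, 8>; its S-coordinates <1, 2> give column 1.
Continuing for each basis vector yields [psi]_S = [[1, -2], [2, -3]].

[[1, -2], [2, -3]]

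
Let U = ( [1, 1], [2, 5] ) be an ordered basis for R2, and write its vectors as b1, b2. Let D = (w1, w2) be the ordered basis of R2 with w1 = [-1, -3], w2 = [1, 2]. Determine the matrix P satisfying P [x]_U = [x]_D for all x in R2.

[[1, -1], [2, 1]]

Column j of P is [bj]_D, since P maps U-coordinates to D-coordinates.
Expressing b1 in D: b1 = w1 + 2w2, so column 1 of P is [1, 2].
Doing the same for each bj gives P = [[1, -1], [2, 1]].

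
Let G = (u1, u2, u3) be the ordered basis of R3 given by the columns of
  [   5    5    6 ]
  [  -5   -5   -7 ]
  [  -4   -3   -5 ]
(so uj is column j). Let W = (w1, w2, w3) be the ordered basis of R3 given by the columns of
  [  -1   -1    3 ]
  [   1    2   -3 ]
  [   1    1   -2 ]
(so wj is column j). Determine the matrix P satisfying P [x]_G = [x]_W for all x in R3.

Column j of P is [uj]_W, since P maps G-coordinates to W-coordinates.
Expressing u1 in W: u1 = -2w1 + 0·w2 + w3, so column 1 of P is <-2, 0, 1>.
Doing the same for each uj gives P = [[-2, 1, -2], [0, 0, -1], [1, 2, 1]].

[[-2, 1, -2], [0, 0, -1], [1, 2, 1]]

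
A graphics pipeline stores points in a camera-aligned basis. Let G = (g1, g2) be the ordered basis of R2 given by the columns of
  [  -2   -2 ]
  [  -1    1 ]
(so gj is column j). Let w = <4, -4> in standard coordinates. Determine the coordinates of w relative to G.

<1, -3>

[w]_G is the unique c with M c = w, where M has columns g1, g2.
System: -2c_1 - 2c_2 = 4, -c_1 + c_2 = -4; solving gives c_1 = 1, c_2 = -3.
Check: g1 - 3g2 = <4, -4>.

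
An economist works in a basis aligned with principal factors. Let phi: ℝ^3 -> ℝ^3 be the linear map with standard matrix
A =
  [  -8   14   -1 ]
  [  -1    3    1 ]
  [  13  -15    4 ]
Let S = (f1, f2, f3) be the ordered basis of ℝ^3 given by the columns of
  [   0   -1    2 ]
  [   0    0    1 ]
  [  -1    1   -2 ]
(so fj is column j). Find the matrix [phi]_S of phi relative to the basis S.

Let P have columns f1, ..., f3. Then [phi]_S = P^(-1) A P.
Here det P = 1, so P^(-1) is integer; computing A P first and then P^(-1)(A P) gives [[3, 2, -3], [-3, -3, -2], [-1, 2, -1]].

[[3, 2, -3], [-3, -3, -2], [-1, 2, -1]]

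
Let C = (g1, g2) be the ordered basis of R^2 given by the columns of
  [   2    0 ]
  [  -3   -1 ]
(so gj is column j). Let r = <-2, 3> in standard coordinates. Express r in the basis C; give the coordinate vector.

<-1, 0>

Write r = c_1 g1 + c_2 g2 and solve for the c_i.
System: 2c_1 + 0c_2 = -2, -3c_1 - c_2 = 3; solving gives c_1 = -1, c_2 = 0.
Check: -g1 + 0·g2 = <-2, 3>.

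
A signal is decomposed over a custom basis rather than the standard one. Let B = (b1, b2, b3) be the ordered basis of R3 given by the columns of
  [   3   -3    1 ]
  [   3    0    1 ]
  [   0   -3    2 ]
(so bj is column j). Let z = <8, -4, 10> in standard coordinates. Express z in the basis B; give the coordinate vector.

<-1, -4, -1>

We seek scalars with c_1 b1 + ... + c_3 b3 = z; equivalently solve M c = z where the columns of M are b1, ..., b3.
Row-reducing the augmented matrix [M | z] gives c = (-1, -4, -1).
Check: -b1 - 4b2 - b3 = <8, -4, 10>.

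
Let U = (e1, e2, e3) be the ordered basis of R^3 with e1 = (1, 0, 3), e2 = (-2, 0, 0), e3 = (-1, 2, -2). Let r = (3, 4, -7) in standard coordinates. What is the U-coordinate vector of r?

Write r = c_1 e1 + ... + c_3 e3 and solve for the c_i.
Row-reducing the augmented matrix [M | r] gives c = (-1, -3, 2).
Check: -e1 - 3e2 + 2e3 = (3, 4, -7).

(-1, -3, 2)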